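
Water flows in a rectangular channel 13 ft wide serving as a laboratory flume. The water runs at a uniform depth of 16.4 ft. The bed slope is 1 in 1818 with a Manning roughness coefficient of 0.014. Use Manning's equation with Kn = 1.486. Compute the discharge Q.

Flow area A = b·y = 13 × 16.4 = 213.2 ft². Wetted perimeter P = b + 2y = 13 + 2×16.4 = 45.8 ft.
Hydraulic radius R = A/P = 213.2/45.8 = 4.655 ft.
Manning's equation: Q = (1.486/n) A R^(2/3) S^(1/2) = (1.486/0.014) × 213.2 × 4.655^(2/3) × 0.0005501^(1/2) = 1480 ft³/s.

Q = 1480 ft³/s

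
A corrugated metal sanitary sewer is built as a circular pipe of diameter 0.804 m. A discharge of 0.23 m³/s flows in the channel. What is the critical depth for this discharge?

At critical depth, Q² T / (g A³) = 1, i.e. A³/T = Q²/g = 0.23²/9.81 = 0.005392.
At y = 0.358 m: A³/T = 0.01306 — over.
At y = 0.284 m: A³/T = 0.005365 — ≈ 0.005392.

y_c = 0.284 m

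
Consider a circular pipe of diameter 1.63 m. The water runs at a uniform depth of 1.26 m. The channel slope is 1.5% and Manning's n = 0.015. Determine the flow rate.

Q = 8.83 m³/s

For a circular section of diameter D = 1.63 m at depth y = 1.26 m, the central angle is θ = 2 arccos(1 − 2y/D) = 4.297 rad. Then A = (D²/8)(θ − sin θ) = 1.731 m² and P = Dθ/2 = 3.502 m.
Hydraulic radius R = A/P = 1.731/3.502 = 0.4943 m.
Manning's equation: Q = (1/n) A R^(2/3) S^(1/2) = (1/0.015) × 1.731 × 0.4943^(2/3) × 0.015^(1/2) = 8.83 m³/s.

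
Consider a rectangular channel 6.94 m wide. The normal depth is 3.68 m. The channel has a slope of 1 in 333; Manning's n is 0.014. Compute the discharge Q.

Flow area A = b·y = 6.94 × 3.68 = 25.54 m². Wetted perimeter P = b + 2y = 6.94 + 2×3.68 = 14.3 m.
Hydraulic radius R = A/P = 25.54/14.3 = 1.786 m.
Manning's equation: Q = (1/n) A R^(2/3) S^(1/2) = (1/0.014) × 25.54 × 1.786^(2/3) × 0.003003^(1/2) = 147 m³/s.

Q = 147 m³/s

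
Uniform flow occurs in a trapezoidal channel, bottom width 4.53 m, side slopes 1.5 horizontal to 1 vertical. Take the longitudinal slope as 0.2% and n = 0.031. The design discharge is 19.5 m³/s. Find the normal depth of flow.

Manning's equation rearranged: A R^(2/3) = nQ / (1·√S) = 0.031 × 19.5 / (√0.002) = 13.52.
At y = 1.38 m: A R^(2/3) = 8.852 — short.
At y = 1.93 m: A R^(2/3) = 16.61 — over.
At y = 1.73 m: A R^(2/3) = 13.49 — close enough.

y_n = 1.73 m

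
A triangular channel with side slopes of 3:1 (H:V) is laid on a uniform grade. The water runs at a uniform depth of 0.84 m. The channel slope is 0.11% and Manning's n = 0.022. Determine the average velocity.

V = 0.816 m/s

For a triangular section with side slope z = 3: A = zy² = 3×0.84² = 2.117 m²; P = 2y√(1+z²) = 2×0.84×3.162 = 5.313 m.
Hydraulic radius R = A/P = 2.117/5.313 = 0.3984 m.
From Manning's equation, V = (1/n) R^(2/3) S^(1/2) = (1/0.022) × 0.3984^(2/3) × 0.0011^(1/2) = 0.816 m/s.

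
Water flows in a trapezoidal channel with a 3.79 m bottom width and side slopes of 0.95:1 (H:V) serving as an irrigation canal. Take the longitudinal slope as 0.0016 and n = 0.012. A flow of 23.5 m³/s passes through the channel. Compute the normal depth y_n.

y_n = 1.42 m

Manning's equation rearranged: A R^(2/3) = nQ / (1·√S) = 0.012 × 23.5 / (√0.0016) = 7.05.
At y = 1.2 m: A R^(2/3) = 5.238 — too small.
At y = 1.78 m: A R^(2/3) = 10.53 — too large.
At y = 1.42 m: A R^(2/3) = 7.036 — matches.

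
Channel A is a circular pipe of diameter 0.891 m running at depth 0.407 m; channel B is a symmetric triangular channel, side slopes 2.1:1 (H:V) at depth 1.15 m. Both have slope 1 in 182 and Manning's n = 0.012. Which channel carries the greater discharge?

Channel A: For a circular section of diameter D = 0.891 m at depth y = 0.407 m, the central angle is θ = 2 arccos(1 − 2y/D) = 2.969 rad. Then A = (D²/8)(θ − sin θ) = 0.2775 m² and P = Dθ/2 = 1.322 m. Hydraulic radius R = A/P = 0.2775/1.322 = 0.2098 m. Q_A = (1/0.012)·0.2775·0.2098^(2/3)·√0.005495 = 0.6053 m³/s.
Channel B: For a triangular section with side slope z = 2.1: A = zy² = 2.1×1.15² = 2.777 m²; P = 2y√(1+z²) = 2×1.15×2.326 = 5.35 m. Hydraulic radius R = A/P = 2.777/5.35 = 0.5191 m. Q_B = (1/0.012)·2.777·0.5191^(2/3)·√0.005495 = 11.08 m³/s.
Q_A = 0.6053 m³/s vs Q_B = 11.08 m³/s, so channel B carries more.

channel B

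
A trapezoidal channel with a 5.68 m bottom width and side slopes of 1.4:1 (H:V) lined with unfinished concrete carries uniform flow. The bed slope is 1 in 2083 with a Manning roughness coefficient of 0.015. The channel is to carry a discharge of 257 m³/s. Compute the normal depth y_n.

y_n = 5.88 m

Manning's equation rearranged: A R^(2/3) = nQ / (1·√S) = 0.015 × 257 / (√0.0004801) = 175.9.
Try y = 4.5 m: A R^(2/3) = 100.5 — low.
Try y = 6.47 m: A R^(2/3) = 216.1 — high.
Try y = 5.88 m: A R^(2/3) = 176 — ≈ 175.9.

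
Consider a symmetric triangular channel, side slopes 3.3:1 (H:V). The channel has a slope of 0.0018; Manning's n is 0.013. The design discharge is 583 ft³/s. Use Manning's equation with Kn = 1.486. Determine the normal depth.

Manning's equation rearranged: A R^(2/3) = nQ / (1.486·√S) = 0.013 × 583 / (1.486 × √0.0018) = 120.2.
At y = 4.07 ft: A R^(2/3) = 85.25 — short.
At y = 5.6 ft: A R^(2/3) = 199.7 — over.
At y = 4.63 ft: A R^(2/3) = 120.2 — close enough.

y_n = 4.63 ft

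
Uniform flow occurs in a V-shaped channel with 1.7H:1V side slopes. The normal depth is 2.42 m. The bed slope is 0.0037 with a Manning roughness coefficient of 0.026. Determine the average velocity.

V = 2.41 m/s

For a triangular section with side slope z = 1.7: A = zy² = 1.7×2.42² = 9.956 m²; P = 2y√(1+z²) = 2×2.42×1.972 = 9.546 m.
Hydraulic radius R = A/P = 9.956/9.546 = 1.043 m.
From Manning's equation, V = (1/n) R^(2/3) S^(1/2) = (1/0.026) × 1.043^(2/3) × 0.0037^(1/2) = 2.41 m/s.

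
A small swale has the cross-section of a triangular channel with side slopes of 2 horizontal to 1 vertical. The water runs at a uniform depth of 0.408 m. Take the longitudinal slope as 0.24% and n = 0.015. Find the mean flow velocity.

For a triangular section with side slope z = 2: A = zy² = 2×0.408² = 0.3329 m²; P = 2y√(1+z²) = 2×0.408×2.236 = 1.825 m.
Hydraulic radius R = A/P = 0.3329/1.825 = 0.1825 m.
From Manning's equation, V = (1/n) R^(2/3) S^(1/2) = (1/0.015) × 0.1825^(2/3) × 0.0024^(1/2) = 1.05 m/s.

V = 1.05 m/s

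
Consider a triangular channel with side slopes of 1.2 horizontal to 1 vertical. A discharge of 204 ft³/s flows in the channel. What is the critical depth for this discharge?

At critical depth, Q² T / (g A³) = 1, i.e. A³/T = Q²/g = 204²/32.2 = 1292.
Trying y = 4.86 ft: A³/T = 1952 — too large.
Trying y = 3.96 ft: A³/T = 701.1 — too small.
Trying y = 4.48 ft: A³/T = 1299 — ≈ 1292.

y_c = 4.48 ft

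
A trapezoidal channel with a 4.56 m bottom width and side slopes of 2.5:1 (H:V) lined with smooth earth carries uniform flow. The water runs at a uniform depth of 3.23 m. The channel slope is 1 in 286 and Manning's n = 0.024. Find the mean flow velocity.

With bottom width b = 4.56 m and side slope z = 2.5: A = (b + zy)y = (4.56 + 2.5×3.23)×3.23 = 40.81 m²; P = b + 2y√(1+z²) = 4.56 + 2×3.23×2.693 = 21.95 m.
Hydraulic radius R = A/P = 40.81/21.95 = 1.859 m.
From Manning's equation, V = (1/n) R^(2/3) S^(1/2) = (1/0.024) × 1.859^(2/3) × 0.003497^(1/2) = 3.72 m/s.

V = 3.72 m/s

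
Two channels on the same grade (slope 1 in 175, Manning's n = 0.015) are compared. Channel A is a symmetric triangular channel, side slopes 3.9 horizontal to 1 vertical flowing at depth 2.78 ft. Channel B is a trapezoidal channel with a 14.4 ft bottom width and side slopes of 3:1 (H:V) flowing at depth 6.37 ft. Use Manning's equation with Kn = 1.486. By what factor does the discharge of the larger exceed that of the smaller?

Channel A: For a triangular section with side slope z = 3.9: A = zy² = 3.9×2.78² = 30.14 ft²; P = 2y√(1+z²) = 2×2.78×4.026 = 22.39 ft. Hydraulic radius R = A/P = 30.14/22.39 = 1.346 ft. Q_A = (1.486/0.015)·30.14·1.346^(2/3)·√0.005714 = 275.2 ft³/s.
Channel B: With bottom width b = 14.4 ft and side slope z = 3: A = (b + zy)y = (14.4 + 3×6.37)×6.37 = 213.5 ft²; P = b + 2y√(1+z²) = 14.4 + 2×6.37×3.162 = 54.69 ft. Hydraulic radius R = A/P = 213.5/54.69 = 3.903 ft. Q_B = (1.486/0.015)·213.5·3.903^(2/3)·√0.005714 = 3963 ft³/s.
The larger discharge is 3963 ft³/s and the smaller is 275.2 ft³/s; the ratio is 14.4.

14.4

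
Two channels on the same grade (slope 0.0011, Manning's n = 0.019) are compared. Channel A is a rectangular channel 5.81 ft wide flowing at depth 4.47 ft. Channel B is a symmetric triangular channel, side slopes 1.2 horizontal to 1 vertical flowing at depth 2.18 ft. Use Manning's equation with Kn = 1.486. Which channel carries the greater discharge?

channel A

Channel A: Flow area A = b·y = 5.81 × 4.47 = 25.97 ft². Wetted perimeter P = b + 2y = 5.81 + 2×4.47 = 14.75 ft. Hydraulic radius R = A/P = 25.97/14.75 = 1.761 ft. Q_A = (1.486/0.019)·25.97·1.761^(2/3)·√0.0011 = 98.23 ft³/s.
Channel B: For a triangular section with side slope z = 1.2: A = zy² = 1.2×2.18² = 5.703 ft²; P = 2y√(1+z²) = 2×2.18×1.562 = 6.811 ft. Hydraulic radius R = A/P = 5.703/6.811 = 0.8374 ft. Q_B = (1.486/0.019)·5.703·0.8374^(2/3)·√0.0011 = 13.14 ft³/s.
Q_A = 98.23 ft³/s vs Q_B = 13.14 ft³/s, so channel A carries more.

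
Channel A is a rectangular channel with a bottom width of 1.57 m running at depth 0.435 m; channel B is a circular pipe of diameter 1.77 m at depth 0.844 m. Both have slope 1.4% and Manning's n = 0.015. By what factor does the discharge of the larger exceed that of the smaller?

2.25

Channel A: Flow area A = b·y = 1.57 × 0.435 = 0.683 m². Wetted perimeter P = b + 2y = 1.57 + 2×0.435 = 2.44 m. Hydraulic radius R = A/P = 0.683/2.44 = 0.2799 m. Q_A = (1/0.015)·0.683·0.2799^(2/3)·√0.014 = 2.305 m³/s.
Channel B: For a circular section of diameter D = 1.77 m at depth y = 0.844 m, the central angle is θ = 2 arccos(1 − 2y/D) = 3.049 rad. Then A = (D²/8)(θ − sin θ) = 1.158 m² and P = Dθ/2 = 2.698 m. Hydraulic radius R = A/P = 1.158/2.698 = 0.4291 m. Q_B = (1/0.015)·1.158·0.4291^(2/3)·√0.014 = 5.195 m³/s.
The larger discharge is 5.195 m³/s and the smaller is 2.305 m³/s; the ratio is 2.25.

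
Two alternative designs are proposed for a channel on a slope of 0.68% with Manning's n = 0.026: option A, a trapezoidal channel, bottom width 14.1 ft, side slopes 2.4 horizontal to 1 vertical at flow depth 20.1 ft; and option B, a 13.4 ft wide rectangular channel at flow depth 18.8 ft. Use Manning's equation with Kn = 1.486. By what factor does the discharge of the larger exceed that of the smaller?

8.26

Channel A: With bottom width b = 14.1 ft and side slope z = 2.4: A = (b + zy)y = (14.1 + 2.4×20.1)×20.1 = 1253 ft²; P = b + 2y√(1+z²) = 14.1 + 2×20.1×2.6 = 118.6 ft. Hydraulic radius R = A/P = 1253/118.6 = 10.56 ft. Q_A = (1.486/0.026)·1253·10.56^(2/3)·√0.0068 = 28430 ft³/s.
Channel B: Flow area A = b·y = 13.4 × 18.8 = 251.9 ft². Wetted perimeter P = b + 2y = 13.4 + 2×18.8 = 51 ft. Hydraulic radius R = A/P = 251.9/51 = 4.94 ft. Q_B = (1.486/0.026)·251.9·4.94^(2/3)·√0.0068 = 3444 ft³/s.
The larger discharge is 28430 ft³/s and the smaller is 3444 ft³/s; the ratio is 8.26.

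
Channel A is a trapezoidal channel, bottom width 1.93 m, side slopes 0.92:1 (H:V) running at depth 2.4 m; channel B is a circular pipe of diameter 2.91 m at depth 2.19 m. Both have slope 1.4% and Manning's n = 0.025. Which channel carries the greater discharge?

Channel A: With bottom width b = 1.93 m and side slope z = 0.92: A = (b + zy)y = (1.93 + 0.92×2.4)×2.4 = 9.931 m²; P = b + 2y√(1+z²) = 1.93 + 2×2.4×1.359 = 8.452 m. Hydraulic radius R = A/P = 9.931/8.452 = 1.175 m. Q_A = (1/0.025)·9.931·1.175^(2/3)·√0.014 = 52.34 m³/s.
Channel B: For a circular section of diameter D = 2.91 m at depth y = 2.19 m, the central angle is θ = 2 arccos(1 − 2y/D) = 4.201 rad. Then A = (D²/8)(θ − sin θ) = 5.369 m² and P = Dθ/2 = 6.112 m. Hydraulic radius R = A/P = 5.369/6.112 = 0.8785 m. Q_B = (1/0.025)·5.369·0.8785^(2/3)·√0.014 = 23.31 m³/s.
Q_A = 52.34 m³/s vs Q_B = 23.31 m³/s, so channel A carries more.

channel A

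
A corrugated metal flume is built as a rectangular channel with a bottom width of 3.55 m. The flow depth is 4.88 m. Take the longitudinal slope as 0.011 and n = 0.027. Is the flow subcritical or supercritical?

Flow area A = b·y = 3.55 × 4.88 = 17.32 m². Wetted perimeter P = b + 2y = 3.55 + 2×4.88 = 13.31 m.
Hydraulic radius R = A/P = 17.32/13.31 = 1.302 m.
V = (1/n) R^(2/3) √S = (1/0.027) × 1.302^(2/3) × √0.011 = 4.631 m/s. Hydraulic depth D_h = A/T = 17.32/3.55 = 4.88 m.
Froude number Fr = V/√(g·D_h) = 4.631/√(9.81×4.88) = 0.669, which is less than 1, so the flow is subcritical.

subcritical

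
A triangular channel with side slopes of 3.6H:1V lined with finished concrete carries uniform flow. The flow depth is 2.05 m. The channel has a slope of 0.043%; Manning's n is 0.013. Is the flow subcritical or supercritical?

For a triangular section with side slope z = 3.6: A = zy² = 3.6×2.05² = 15.13 m²; P = 2y√(1+z²) = 2×2.05×3.736 = 15.32 m.
Hydraulic radius R = A/P = 15.13/15.32 = 0.9876 m.
V = (1/n) R^(2/3) √S = (1/0.013) × 0.9876^(2/3) × √0.00043 = 1.582 m/s. Hydraulic depth D_h = A/T = 15.13/14.76 = 1.025 m.
Froude number Fr = V/√(g·D_h) = 1.582/√(9.81×1.025) = 0.499, which is less than 1, so the flow is subcritical.

subcritical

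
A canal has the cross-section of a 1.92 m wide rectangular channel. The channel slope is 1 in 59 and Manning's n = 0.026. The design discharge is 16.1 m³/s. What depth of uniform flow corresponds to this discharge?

Manning's equation rearranged: A R^(2/3) = nQ / (1·√S) = 0.026 × 16.1 / (√0.01695) = 3.215.
At y = 2.79 m: A R^(2/3) = 4.28 — too large.
At y = 1.87 m: A R^(2/3) = 2.651 — too small.
At y = 2.19 m: A R^(2/3) = 3.211 — ≈ 3.215.

y_n = 2.19 m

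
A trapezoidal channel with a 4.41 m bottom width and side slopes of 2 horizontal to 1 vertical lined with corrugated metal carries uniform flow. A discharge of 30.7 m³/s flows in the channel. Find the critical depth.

At critical depth, Q² T / (g A³) = 1, i.e. A³/T = Q²/g = 30.7²/9.81 = 96.07.
Trying y = 1.58 m: A³/T = 159.5 — over.
Trying y = 1.16 m: A³/T = 52.57 — short.
Trying y = 1.37 m: A³/T = 95.03 — matches.

y_c = 1.37 m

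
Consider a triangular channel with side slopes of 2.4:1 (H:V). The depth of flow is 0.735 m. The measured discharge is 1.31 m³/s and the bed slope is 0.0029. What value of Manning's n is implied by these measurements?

For a triangular section with side slope z = 2.4: A = zy² = 2.4×0.735² = 1.297 m²; P = 2y√(1+z²) = 2×0.735×2.6 = 3.822 m.
Hydraulic radius R = A/P = 1.297/3.822 = 0.3392 m.
Rearranging Manning's equation: n = (1/Q) A R^(2/3) S^(1/2) = (1/1.31) × 1.297 × 0.3392^(2/3) × √0.0029 = 0.0259.

n = 0.0259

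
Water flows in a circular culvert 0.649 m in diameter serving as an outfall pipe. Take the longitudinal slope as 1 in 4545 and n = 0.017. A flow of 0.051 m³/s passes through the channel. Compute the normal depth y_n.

Manning's equation rearranged: A R^(2/3) = nQ / (1·√S) = 0.017 × 0.051 / (√0.00022) = 0.05845.
At y = 0.264 m: A R^(2/3) = 0.0342 — too small.
At y = 0.402 m: A R^(2/3) = 0.06938 — too large.
At y = 0.36 m: A R^(2/3) = 0.05844 — close enough.

y_n = 0.36 m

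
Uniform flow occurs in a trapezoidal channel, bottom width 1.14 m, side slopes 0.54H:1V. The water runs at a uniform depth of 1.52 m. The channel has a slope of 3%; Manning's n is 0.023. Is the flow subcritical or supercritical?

supercritical

With bottom width b = 1.14 m and side slope z = 0.54: A = (b + zy)y = (1.14 + 0.54×1.52)×1.52 = 2.98 m²; P = b + 2y√(1+z²) = 1.14 + 2×1.52×1.136 = 4.595 m.
Hydraulic radius R = A/P = 2.98/4.595 = 0.6486 m.
V = (1/n) R^(2/3) √S = (1/0.023) × 0.6486^(2/3) × √0.03 = 5.643 m/s. Hydraulic depth D_h = A/T = 2.98/2.782 = 1.071 m.
Froude number Fr = V/√(g·D_h) = 5.643/√(9.81×1.071) = 1.74, which is greater than 1, so the flow is supercritical.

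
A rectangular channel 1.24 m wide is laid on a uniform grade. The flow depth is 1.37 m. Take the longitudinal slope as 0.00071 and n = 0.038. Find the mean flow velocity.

V = 0.398 m/s

Flow area A = b·y = 1.24 × 1.37 = 1.699 m². Wetted perimeter P = b + 2y = 1.24 + 2×1.37 = 3.98 m.
Hydraulic radius R = A/P = 1.699/3.98 = 0.4268 m.
From Manning's equation, V = (1/n) R^(2/3) S^(1/2) = (1/0.038) × 0.4268^(2/3) × 0.00071^(1/2) = 0.398 m/s.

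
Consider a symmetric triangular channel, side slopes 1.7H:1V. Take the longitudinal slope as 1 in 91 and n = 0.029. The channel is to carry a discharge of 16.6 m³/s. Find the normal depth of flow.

Manning's equation rearranged: A R^(2/3) = nQ / (1·√S) = 0.029 × 16.6 / (√0.01099) = 4.592.
At y = 1.25 m: A R^(2/3) = 1.759 — too small.
At y = 2.19 m: A R^(2/3) = 7.845 — too large.
At y = 1.79 m: A R^(2/3) = 4.582 — close enough.

y_n = 1.79 m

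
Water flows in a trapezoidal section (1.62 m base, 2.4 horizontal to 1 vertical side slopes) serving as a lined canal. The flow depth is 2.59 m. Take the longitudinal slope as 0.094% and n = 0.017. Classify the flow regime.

subcritical

With bottom width b = 1.62 m and side slope z = 2.4: A = (b + zy)y = (1.62 + 2.4×2.59)×2.59 = 20.3 m²; P = b + 2y√(1+z²) = 1.62 + 2×2.59×2.6 = 15.09 m.
Hydraulic radius R = A/P = 20.3/15.09 = 1.345 m.
V = (1/n) R^(2/3) √S = (1/0.017) × 1.345^(2/3) × √0.00094 = 2.198 m/s. Hydraulic depth D_h = A/T = 20.3/14.05 = 1.444 m.
Froude number Fr = V/√(g·D_h) = 2.198/√(9.81×1.444) = 0.584, which is less than 1, so the flow is subcritical.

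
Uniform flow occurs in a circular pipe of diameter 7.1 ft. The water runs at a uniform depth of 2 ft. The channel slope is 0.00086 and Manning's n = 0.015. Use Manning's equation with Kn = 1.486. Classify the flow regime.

subcritical

For a circular section of diameter D = 7.1 ft at depth y = 2 ft, the central angle is θ = 2 arccos(1 − 2y/D) = 2.238 rad. Then A = (D²/8)(θ − sin θ) = 9.151 ft² and P = Dθ/2 = 7.945 ft.
Hydraulic radius R = A/P = 9.151/7.945 = 1.152 ft.
V = (1.486/n) R^(2/3) √S = (1.486/0.015) × 1.152^(2/3) × √0.00086 = 3.192 ft/s. Hydraulic depth D_h = A/T = 9.151/6.387 = 1.433 ft.
Froude number Fr = V/√(g·D_h) = 3.192/√(32.2×1.433) = 0.47, which is less than 1, so the flow is subcritical.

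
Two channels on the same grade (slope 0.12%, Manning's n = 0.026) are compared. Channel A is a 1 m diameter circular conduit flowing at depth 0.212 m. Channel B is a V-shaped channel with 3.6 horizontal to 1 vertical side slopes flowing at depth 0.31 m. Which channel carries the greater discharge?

Channel A: For a circular section of diameter D = 1 m at depth y = 0.212 m, the central angle is θ = 2 arccos(1 − 2y/D) = 1.914 rad. Then A = (D²/8)(θ − sin θ) = 0.1215 m² and P = Dθ/2 = 0.957 m. Hydraulic radius R = A/P = 0.1215/0.957 = 0.127 m. Q_A = (1/0.026)·0.1215·0.127^(2/3)·√0.0012 = 0.04091 m³/s.
Channel B: For a triangular section with side slope z = 3.6: A = zy² = 3.6×0.31² = 0.346 m²; P = 2y√(1+z²) = 2×0.31×3.736 = 2.317 m. Hydraulic radius R = A/P = 0.346/2.317 = 0.1493 m. Q_B = (1/0.026)·0.346·0.1493^(2/3)·√0.0012 = 0.1297 m³/s.
Q_A = 0.04091 m³/s vs Q_B = 0.1297 m³/s, so channel B carries more.

channel B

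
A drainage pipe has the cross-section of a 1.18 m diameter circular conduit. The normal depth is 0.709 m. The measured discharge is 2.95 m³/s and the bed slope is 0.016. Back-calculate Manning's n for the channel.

For a circular section of diameter D = 1.18 m at depth y = 0.709 m, the central angle is θ = 2 arccos(1 − 2y/D) = 3.548 rad. Then A = (D²/8)(θ − sin θ) = 0.6863 m² and P = Dθ/2 = 2.093 m.
Hydraulic radius R = A/P = 0.6863/2.093 = 0.3279 m.
Rearranging Manning's equation: n = (1/Q) A R^(2/3) S^(1/2) = (1/2.95) × 0.6863 × 0.3279^(2/3) × √0.016 = 0.014.

n = 0.014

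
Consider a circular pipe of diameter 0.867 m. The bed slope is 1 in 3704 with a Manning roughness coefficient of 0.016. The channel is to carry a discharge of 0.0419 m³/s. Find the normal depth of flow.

y_n = 0.257 m

Manning's equation rearranged: A R^(2/3) = nQ / (1·√S) = 0.016 × 0.0419 / (√0.00027) = 0.0408.
Trying y = 0.314 m: A R^(2/3) = 0.05973 — high.
Trying y = 0.175 m: A R^(2/3) = 0.01901 — low.
Trying y = 0.257 m: A R^(2/3) = 0.04076 — close enough.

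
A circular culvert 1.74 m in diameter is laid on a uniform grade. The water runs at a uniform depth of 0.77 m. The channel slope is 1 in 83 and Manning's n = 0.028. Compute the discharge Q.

For a circular section of diameter D = 1.74 m at depth y = 0.77 m, the central angle is θ = 2 arccos(1 − 2y/D) = 2.911 rad. Then A = (D²/8)(θ − sin θ) = 1.015 m² and P = Dθ/2 = 2.533 m.
Hydraulic radius R = A/P = 1.015/2.533 = 0.4009 m.
Manning's equation: Q = (1/n) A R^(2/3) S^(1/2) = (1/0.028) × 1.015 × 0.4009^(2/3) × 0.01205^(1/2) = 2.16 m³/s.

Q = 2.16 m³/s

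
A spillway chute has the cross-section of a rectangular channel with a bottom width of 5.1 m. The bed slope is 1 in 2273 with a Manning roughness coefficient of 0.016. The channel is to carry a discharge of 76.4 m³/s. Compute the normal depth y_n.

Manning's equation rearranged: A R^(2/3) = nQ / (1·√S) = 0.016 × 76.4 / (√0.0004399) = 58.28.
Trying y = 6.19 m: A R^(2/3) = 46.82 — short.
Trying y = 8.16 m: A R^(2/3) = 64.8 — over.
Trying y = 7.45 m: A R^(2/3) = 58.28 — close enough.

y_n = 7.45 m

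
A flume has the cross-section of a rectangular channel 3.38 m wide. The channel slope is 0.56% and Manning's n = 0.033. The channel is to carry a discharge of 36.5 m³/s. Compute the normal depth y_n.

y_n = 4.2 m

Manning's equation rearranged: A R^(2/3) = nQ / (1·√S) = 0.033 × 36.5 / (√0.0056) = 16.1.
Trying y = 4.65 m: A R^(2/3) = 18.14 — high.
Trying y = 3.24 m: A R^(2/3) = 11.74 — low.
Trying y = 4.2 m: A R^(2/3) = 16.08 — close enough.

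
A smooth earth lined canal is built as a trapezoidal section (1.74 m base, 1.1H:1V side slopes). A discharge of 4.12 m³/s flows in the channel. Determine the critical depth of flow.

At critical depth, Q² T / (g A³) = 1, i.e. A³/T = Q²/g = 4.12²/9.81 = 1.73.
Try y = 0.563 m: A³/T = 0.7868 — low.
Try y = 0.894 m: A³/T = 3.894 — high.
Try y = 0.709 m: A³/T = 1.728 — ≈ 1.73.

y_c = 0.709 m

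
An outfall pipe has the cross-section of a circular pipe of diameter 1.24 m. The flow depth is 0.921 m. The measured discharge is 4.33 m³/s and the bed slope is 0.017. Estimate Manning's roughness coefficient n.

n = 0.015

For a circular section of diameter D = 1.24 m at depth y = 0.921 m, the central angle is θ = 2 arccos(1 − 2y/D) = 4.155 rad. Then A = (D²/8)(θ − sin θ) = 0.9618 m² and P = Dθ/2 = 2.576 m.
Hydraulic radius R = A/P = 0.9618/2.576 = 0.3733 m.
Rearranging Manning's equation: n = (1/Q) A R^(2/3) S^(1/2) = (1/4.33) × 0.9618 × 0.3733^(2/3) × √0.017 = 0.015.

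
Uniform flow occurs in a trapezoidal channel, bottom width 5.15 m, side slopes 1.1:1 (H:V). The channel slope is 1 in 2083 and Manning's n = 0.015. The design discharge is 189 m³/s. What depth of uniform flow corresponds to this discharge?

y_n = 5.61 m

Manning's equation rearranged: A R^(2/3) = nQ / (1·√S) = 0.015 × 189 / (√0.0004801) = 129.4.
Try y = 4.04 m: A R^(2/3) = 66.72 — too small.
Try y = 6.21 m: A R^(2/3) = 159.9 — too large.
Try y = 5.61 m: A R^(2/3) = 129.4 — matches.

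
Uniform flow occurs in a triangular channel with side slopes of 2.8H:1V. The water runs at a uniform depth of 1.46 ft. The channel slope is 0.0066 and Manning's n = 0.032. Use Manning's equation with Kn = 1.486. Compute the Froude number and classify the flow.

For a triangular section with side slope z = 2.8: A = zy² = 2.8×1.46² = 5.968 ft²; P = 2y√(1+z²) = 2×1.46×2.973 = 8.682 ft.
Hydraulic radius R = A/P = 5.968/8.682 = 0.6875 ft.
V = (1.486/n) R^(2/3) √S = (1.486/0.032) × 0.6875^(2/3) × √0.0066 = 2.939 ft/s. Hydraulic depth D_h = A/T = 5.968/8.176 = 0.73 ft.
Froude number Fr = V/√(g·D_h) = 2.939/√(32.2×0.73) = 0.606, which is less than 1, so the flow is subcritical.

subcritical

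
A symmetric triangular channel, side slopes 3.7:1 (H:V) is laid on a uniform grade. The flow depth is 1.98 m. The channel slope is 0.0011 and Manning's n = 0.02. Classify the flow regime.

subcritical

For a triangular section with side slope z = 3.7: A = zy² = 3.7×1.98² = 14.51 m²; P = 2y√(1+z²) = 2×1.98×3.833 = 15.18 m.
Hydraulic radius R = A/P = 14.51/15.18 = 0.9557 m.
V = (1/n) R^(2/3) √S = (1/0.02) × 0.9557^(2/3) × √0.0011 = 1.609 m/s. Hydraulic depth D_h = A/T = 14.51/14.65 = 0.99 m.
Froude number Fr = V/√(g·D_h) = 1.609/√(9.81×0.99) = 0.516, which is less than 1, so the flow is subcritical.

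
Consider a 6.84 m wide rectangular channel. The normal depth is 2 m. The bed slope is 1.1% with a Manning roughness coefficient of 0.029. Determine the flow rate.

Q = 57.8 m³/s

Flow area A = b·y = 6.84 × 2 = 13.68 m². Wetted perimeter P = b + 2y = 6.84 + 2×2 = 10.84 m.
Hydraulic radius R = A/P = 13.68/10.84 = 1.262 m.
Manning's equation: Q = (1/n) A R^(2/3) S^(1/2) = (1/0.029) × 13.68 × 1.262^(2/3) × 0.011^(1/2) = 57.8 m³/s.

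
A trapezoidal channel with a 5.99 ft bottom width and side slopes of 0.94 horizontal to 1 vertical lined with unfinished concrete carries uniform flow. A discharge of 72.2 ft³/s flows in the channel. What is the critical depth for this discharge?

y_c = 1.52 ft

At critical depth, Q² T / (g A³) = 1, i.e. A³/T = Q²/g = 72.2²/32.2 = 161.9.
Trying y = 1.78 ft: A³/T = 271.8 — over.
Trying y = 1.22 ft: A³/T = 79.68 — short.
Trying y = 1.52 ft: A³/T = 162.1 — close enough.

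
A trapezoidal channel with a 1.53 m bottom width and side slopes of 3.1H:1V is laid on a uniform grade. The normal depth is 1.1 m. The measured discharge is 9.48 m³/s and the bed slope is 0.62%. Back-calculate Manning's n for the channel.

With bottom width b = 1.53 m and side slope z = 3.1: A = (b + zy)y = (1.53 + 3.1×1.1)×1.1 = 5.434 m²; P = b + 2y√(1+z²) = 1.53 + 2×1.1×3.257 = 8.696 m.
Hydraulic radius R = A/P = 5.434/8.696 = 0.6249 m.
Rearranging Manning's equation: n = (1/Q) A R^(2/3) S^(1/2) = (1/9.48) × 5.434 × 0.6249^(2/3) × √0.0062 = 0.033.

n = 0.033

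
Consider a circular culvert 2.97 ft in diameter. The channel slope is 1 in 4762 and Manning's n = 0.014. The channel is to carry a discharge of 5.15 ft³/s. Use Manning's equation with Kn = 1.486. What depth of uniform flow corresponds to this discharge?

Manning's equation rearranged: A R^(2/3) = nQ / (1.486·√S) = 0.014 × 5.15 / (1.486 × √0.00021) = 3.348.
At y = 1.29 ft: A R^(2/3) = 2.222 — short.
At y = 1.8 ft: A R^(2/3) = 3.875 — over.
At y = 1.64 ft: A R^(2/3) = 3.349 — ≈ 3.348.

y_n = 1.64 ft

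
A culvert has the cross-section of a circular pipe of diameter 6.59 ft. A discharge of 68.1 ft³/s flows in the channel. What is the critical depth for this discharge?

y_c = 2.14 ft

At critical depth, Q² T / (g A³) = 1, i.e. A³/T = Q²/g = 68.1²/32.2 = 144.
Trying y = 2.65 ft: A³/T = 326.9 — too large.
Trying y = 1.85 ft: A³/T = 81.56 — too small.
Trying y = 2.14 ft: A³/T = 143.4 — close enough.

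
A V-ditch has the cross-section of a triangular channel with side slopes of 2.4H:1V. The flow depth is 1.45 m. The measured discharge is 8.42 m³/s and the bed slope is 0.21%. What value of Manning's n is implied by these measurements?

n = 0.021

For a triangular section with side slope z = 2.4: A = zy² = 2.4×1.45² = 5.046 m²; P = 2y√(1+z²) = 2×1.45×2.6 = 7.54 m.
Hydraulic radius R = A/P = 5.046/7.54 = 0.6692 m.
Rearranging Manning's equation: n = (1/Q) A R^(2/3) S^(1/2) = (1/8.42) × 5.046 × 0.6692^(2/3) × √0.0021 = 0.021.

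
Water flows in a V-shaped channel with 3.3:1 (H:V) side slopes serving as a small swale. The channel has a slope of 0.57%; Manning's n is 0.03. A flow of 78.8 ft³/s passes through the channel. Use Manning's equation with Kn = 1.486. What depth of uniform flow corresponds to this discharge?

y_n = 2.41 ft

Manning's equation rearranged: A R^(2/3) = nQ / (1.486·√S) = 0.03 × 78.8 / (1.486 × √0.0057) = 21.07.
At y = 2.73 ft: A R^(2/3) = 29.39 — over.
At y = 1.79 ft: A R^(2/3) = 9.536 — short.
At y = 2.41 ft: A R^(2/3) = 21.08 — matches.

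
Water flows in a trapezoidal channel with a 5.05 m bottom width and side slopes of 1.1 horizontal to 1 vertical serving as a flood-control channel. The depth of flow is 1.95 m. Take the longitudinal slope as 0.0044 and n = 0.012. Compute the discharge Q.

Q = 92.1 m³/s

With bottom width b = 5.05 m and side slope z = 1.1: A = (b + zy)y = (5.05 + 1.1×1.95)×1.95 = 14.03 m²; P = b + 2y√(1+z²) = 5.05 + 2×1.95×1.487 = 10.85 m.
Hydraulic radius R = A/P = 14.03/10.85 = 1.293 m.
Manning's equation: Q = (1/n) A R^(2/3) S^(1/2) = (1/0.012) × 14.03 × 1.293^(2/3) × 0.0044^(1/2) = 92.1 m³/s.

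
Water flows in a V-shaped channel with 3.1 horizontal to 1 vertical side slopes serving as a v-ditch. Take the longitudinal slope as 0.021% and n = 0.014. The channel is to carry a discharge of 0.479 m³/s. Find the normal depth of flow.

Manning's equation rearranged: A R^(2/3) = nQ / (1·√S) = 0.014 × 0.479 / (√0.00021) = 0.4628.
Try y = 0.644 m: A R^(2/3) = 0.5844 — too large.
Try y = 0.412 m: A R^(2/3) = 0.1776 — too small.
Try y = 0.59 m: A R^(2/3) = 0.4627 — close enough.

y_n = 0.59 m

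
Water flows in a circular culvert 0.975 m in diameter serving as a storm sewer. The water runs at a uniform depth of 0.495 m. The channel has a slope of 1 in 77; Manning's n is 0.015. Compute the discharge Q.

Q = 1.14 m³/s

For a circular section of diameter D = 0.975 m at depth y = 0.495 m, the central angle is θ = 2 arccos(1 − 2y/D) = 3.172 rad. Then A = (D²/8)(θ − sin θ) = 0.3806 m² and P = Dθ/2 = 1.547 m.
Hydraulic radius R = A/P = 0.3806/1.547 = 0.2461 m.
Manning's equation: Q = (1/n) A R^(2/3) S^(1/2) = (1/0.015) × 0.3806 × 0.2461^(2/3) × 0.01299^(1/2) = 1.14 m³/s.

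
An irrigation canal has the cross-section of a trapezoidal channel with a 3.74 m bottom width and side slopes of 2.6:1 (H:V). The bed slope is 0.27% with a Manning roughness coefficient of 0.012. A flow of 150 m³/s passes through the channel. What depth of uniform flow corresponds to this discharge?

Manning's equation rearranged: A R^(2/3) = nQ / (1·√S) = 0.012 × 150 / (√0.0027) = 34.64.
Try y = 2.18 m: A R^(2/3) = 24.32 — low.
Try y = 2.56 m: A R^(2/3) = 34.54 — ≈ 34.64.

y_n = 2.56 m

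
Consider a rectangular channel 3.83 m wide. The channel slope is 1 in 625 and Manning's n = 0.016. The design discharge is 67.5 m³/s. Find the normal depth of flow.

y_n = 5.57 m

Manning's equation rearranged: A R^(2/3) = nQ / (1·√S) = 0.016 × 67.5 / (√0.0016) = 27.
Try y = 6.75 m: A R^(2/3) = 33.75 — high.
Try y = 5.57 m: A R^(2/3) = 27.02 — close enough.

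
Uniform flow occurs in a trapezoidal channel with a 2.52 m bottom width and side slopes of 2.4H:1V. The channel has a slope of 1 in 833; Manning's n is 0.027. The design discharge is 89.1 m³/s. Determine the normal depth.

y_n = 3.79 m

Manning's equation rearranged: A R^(2/3) = nQ / (1·√S) = 0.027 × 89.1 / (√0.0012) = 69.43.
At y = 3.11 m: A R^(2/3) = 43.55 — short.
At y = 3.79 m: A R^(2/3) = 69.43 — close enough.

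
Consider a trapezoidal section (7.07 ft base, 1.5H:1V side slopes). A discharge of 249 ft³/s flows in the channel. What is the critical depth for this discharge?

y_c = 2.76 ft

At critical depth, Q² T / (g A³) = 1, i.e. A³/T = Q²/g = 249²/32.2 = 1925.
At y = 2.46 ft: A³/T = 1283 — short.
At y = 2.76 ft: A³/T = 1929 — close enough.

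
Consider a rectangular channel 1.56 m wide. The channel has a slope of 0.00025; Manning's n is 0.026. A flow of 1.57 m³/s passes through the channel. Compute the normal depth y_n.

y_n = 2.36 m

Manning's equation rearranged: A R^(2/3) = nQ / (1·√S) = 0.026 × 1.57 / (√0.00025) = 2.582.
Try y = 2.85 m: A R^(2/3) = 3.206 — too large.
Try y = 1.83 m: A R^(2/3) = 1.909 — too small.
Try y = 2.36 m: A R^(2/3) = 2.579 — close enough.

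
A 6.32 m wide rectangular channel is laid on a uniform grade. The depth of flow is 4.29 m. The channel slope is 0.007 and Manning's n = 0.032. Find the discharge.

Q = 106 m³/s

Flow area A = b·y = 6.32 × 4.29 = 27.11 m². Wetted perimeter P = b + 2y = 6.32 + 2×4.29 = 14.9 m.
Hydraulic radius R = A/P = 27.11/14.9 = 1.82 m.
Manning's equation: Q = (1/n) A R^(2/3) S^(1/2) = (1/0.032) × 27.11 × 1.82^(2/3) × 0.007^(1/2) = 106 m³/s.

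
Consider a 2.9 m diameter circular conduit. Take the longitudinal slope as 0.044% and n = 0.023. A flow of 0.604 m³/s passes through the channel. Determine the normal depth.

Manning's equation rearranged: A R^(2/3) = nQ / (1·√S) = 0.023 × 0.604 / (√0.00044) = 0.6623.
Try y = 0.54 m: A R^(2/3) = 0.4037 — too small.
Try y = 0.883 m: A R^(2/3) = 1.074 — too large.
Try y = 0.69 m: A R^(2/3) = 0.6618 — close enough.

y_n = 0.69 m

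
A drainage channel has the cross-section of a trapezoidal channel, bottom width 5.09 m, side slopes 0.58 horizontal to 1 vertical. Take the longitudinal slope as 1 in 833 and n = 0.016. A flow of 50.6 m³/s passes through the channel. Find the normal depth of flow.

Manning's equation rearranged: A R^(2/3) = nQ / (1·√S) = 0.016 × 50.6 / (√0.0012) = 23.37.
Trying y = 2.17 m: A R^(2/3) = 16.94 — short.
Trying y = 3.01 m: A R^(2/3) = 29.4 — over.
Trying y = 2.63 m: A R^(2/3) = 23.38 — matches.

y_n = 2.63 m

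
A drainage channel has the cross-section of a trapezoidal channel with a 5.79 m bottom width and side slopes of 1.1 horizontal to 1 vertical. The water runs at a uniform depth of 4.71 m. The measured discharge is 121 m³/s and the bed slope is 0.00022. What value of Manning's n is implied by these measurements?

n = 0.012

With bottom width b = 5.79 m and side slope z = 1.1: A = (b + zy)y = (5.79 + 1.1×4.71)×4.71 = 51.67 m²; P = b + 2y√(1+z²) = 5.79 + 2×4.71×1.487 = 19.79 m.
Hydraulic radius R = A/P = 51.67/19.79 = 2.611 m.
Rearranging Manning's equation: n = (1/Q) A R^(2/3) S^(1/2) = (1/121) × 51.67 × 2.611^(2/3) × √0.00022 = 0.012.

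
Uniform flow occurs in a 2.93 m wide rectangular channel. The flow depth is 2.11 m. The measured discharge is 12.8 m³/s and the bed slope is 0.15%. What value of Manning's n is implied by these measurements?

Flow area A = b·y = 2.93 × 2.11 = 6.182 m². Wetted perimeter P = b + 2y = 2.93 + 2×2.11 = 7.15 m.
Hydraulic radius R = A/P = 6.182/7.15 = 0.8647 m.
Rearranging Manning's equation: n = (1/Q) A R^(2/3) S^(1/2) = (1/12.8) × 6.182 × 0.8647^(2/3) × √0.0015 = 0.017.

n = 0.017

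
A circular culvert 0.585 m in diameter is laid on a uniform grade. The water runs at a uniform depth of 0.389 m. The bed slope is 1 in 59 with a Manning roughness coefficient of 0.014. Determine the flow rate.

For a circular section of diameter D = 0.585 m at depth y = 0.389 m, the central angle is θ = 2 arccos(1 − 2y/D) = 3.814 rad. Then A = (D²/8)(θ − sin θ) = 0.1898 m² and P = Dθ/2 = 1.116 m.
Hydraulic radius R = A/P = 0.1898/1.116 = 0.1701 m.
Manning's equation: Q = (1/n) A R^(2/3) S^(1/2) = (1/0.014) × 0.1898 × 0.1701^(2/3) × 0.01695^(1/2) = 0.542 m³/s.

Q = 0.542 m³/s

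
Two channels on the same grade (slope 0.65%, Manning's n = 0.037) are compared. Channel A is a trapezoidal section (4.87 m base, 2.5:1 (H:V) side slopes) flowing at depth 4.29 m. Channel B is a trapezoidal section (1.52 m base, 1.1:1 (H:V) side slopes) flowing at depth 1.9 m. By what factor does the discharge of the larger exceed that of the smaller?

18

Channel A: With bottom width b = 4.87 m and side slope z = 2.5: A = (b + zy)y = (4.87 + 2.5×4.29)×4.29 = 66.9 m²; P = b + 2y√(1+z²) = 4.87 + 2×4.29×2.693 = 27.97 m. Hydraulic radius R = A/P = 66.9/27.97 = 2.392 m. Q_A = (1/0.037)·66.9·2.392^(2/3)·√0.0065 = 260.7 m³/s.
Channel B: With bottom width b = 1.52 m and side slope z = 1.1: A = (b + zy)y = (1.52 + 1.1×1.9)×1.9 = 6.859 m²; P = b + 2y√(1+z²) = 1.52 + 2×1.9×1.487 = 7.169 m. Hydraulic radius R = A/P = 6.859/7.169 = 0.9567 m. Q_B = (1/0.037)·6.859·0.9567^(2/3)·√0.0065 = 14.51 m³/s.
The larger discharge is 260.7 m³/s and the smaller is 14.51 m³/s; the ratio is 18.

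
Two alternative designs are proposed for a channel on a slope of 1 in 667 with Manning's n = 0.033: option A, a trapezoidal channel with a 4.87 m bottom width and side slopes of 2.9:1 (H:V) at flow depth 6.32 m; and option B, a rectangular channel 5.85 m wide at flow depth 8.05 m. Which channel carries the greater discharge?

Channel A: With bottom width b = 4.87 m and side slope z = 2.9: A = (b + zy)y = (4.87 + 2.9×6.32)×6.32 = 146.6 m²; P = b + 2y√(1+z²) = 4.87 + 2×6.32×3.068 = 43.64 m. Hydraulic radius R = A/P = 146.6/43.64 = 3.359 m. Q_A = (1/0.033)·146.6·3.359^(2/3)·√0.001499 = 385.9 m³/s.
Channel B: Flow area A = b·y = 5.85 × 8.05 = 47.09 m². Wetted perimeter P = b + 2y = 5.85 + 2×8.05 = 21.95 m. Hydraulic radius R = A/P = 47.09/21.95 = 2.145 m. Q_B = (1/0.033)·47.09·2.145^(2/3)·√0.001499 = 91.91 m³/s.
Q_A = 385.9 m³/s vs Q_B = 91.91 m³/s, so channel A carries more.

channel A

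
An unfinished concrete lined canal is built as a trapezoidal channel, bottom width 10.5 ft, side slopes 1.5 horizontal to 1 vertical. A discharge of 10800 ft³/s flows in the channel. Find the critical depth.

At critical depth, Q² T / (g A³) = 1, i.e. A³/T = Q²/g = 10800²/32.2 = 3622000.
At y = 15 ft: A³/T = 2185000 — too small.
At y = 16.9 ft: A³/T = 3634000 — ≈ 3622000.

y_c = 16.9 ft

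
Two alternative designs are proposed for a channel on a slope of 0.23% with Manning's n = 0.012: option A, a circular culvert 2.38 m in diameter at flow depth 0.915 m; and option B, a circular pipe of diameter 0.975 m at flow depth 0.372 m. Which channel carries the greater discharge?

channel A

Channel A: For a circular section of diameter D = 2.38 m at depth y = 0.915 m, the central angle is θ = 2 arccos(1 − 2y/D) = 2.675 rad. Then A = (D²/8)(θ − sin θ) = 1.576 m² and P = Dθ/2 = 3.183 m. Hydraulic radius R = A/P = 1.576/3.183 = 0.495 m. Q_A = (1/0.012)·1.576·0.495^(2/3)·√0.0023 = 3.941 m³/s.
Channel B: For a circular section of diameter D = 0.975 m at depth y = 0.372 m, the central angle is θ = 2 arccos(1 − 2y/D) = 2.663 rad. Then A = (D²/8)(θ − sin θ) = 0.2618 m² and P = Dθ/2 = 1.298 m. Hydraulic radius R = A/P = 0.2618/1.298 = 0.2016 m. Q_B = (1/0.012)·0.2618·0.2016^(2/3)·√0.0023 = 0.3597 m³/s.
Q_A = 3.941 m³/s vs Q_B = 0.3597 m³/s, so channel A carries more.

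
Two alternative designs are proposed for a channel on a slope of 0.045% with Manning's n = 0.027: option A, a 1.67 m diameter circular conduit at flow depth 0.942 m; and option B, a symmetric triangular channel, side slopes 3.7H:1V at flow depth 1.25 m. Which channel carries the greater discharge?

Channel A: For a circular section of diameter D = 1.67 m at depth y = 0.942 m, the central angle is θ = 2 arccos(1 − 2y/D) = 3.399 rad. Then A = (D²/8)(θ − sin θ) = 1.273 m² and P = Dθ/2 = 2.838 m. Hydraulic radius R = A/P = 1.273/2.838 = 0.4487 m. Q_A = (1/0.027)·1.273·0.4487^(2/3)·√0.00045 = 0.5864 m³/s.
Channel B: For a triangular section with side slope z = 3.7: A = zy² = 3.7×1.25² = 5.781 m²; P = 2y√(1+z²) = 2×1.25×3.833 = 9.582 m. Hydraulic radius R = A/P = 5.781/9.582 = 0.6034 m. Q_B = (1/0.027)·5.781·0.6034^(2/3)·√0.00045 = 3.243 m³/s.
Q_A = 0.5864 m³/s vs Q_B = 3.243 m³/s, so channel B carries more.

channel B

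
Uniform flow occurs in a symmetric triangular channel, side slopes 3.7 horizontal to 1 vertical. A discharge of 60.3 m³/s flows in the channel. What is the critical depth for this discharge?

At critical depth, Q² T / (g A³) = 1, i.e. A³/T = Q²/g = 60.3²/9.81 = 370.7.
Trying y = 1.84 m: A³/T = 144.4 — low.
Trying y = 2.43 m: A³/T = 580 — high.
Trying y = 2.22 m: A³/T = 369.1 — matches.

y_c = 2.22 m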